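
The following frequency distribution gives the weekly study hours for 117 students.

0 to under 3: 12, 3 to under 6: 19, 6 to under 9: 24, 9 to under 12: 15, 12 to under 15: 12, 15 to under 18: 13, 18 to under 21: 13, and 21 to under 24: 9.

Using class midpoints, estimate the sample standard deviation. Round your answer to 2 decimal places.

6.42

Midpoints: 1.5, 4.5, 7.5, 10.5, 13.5, 16.5, 19.5, 22.5
n = 117, Σfm = 1273.5, mean = 10.8846
Σfm² = 18641.25
Σf(m − x̄)² = Σfm² − (Σfm)²/n = 18641.25 − 1273.5²/117 = 4779.6923
Sample variance = 4779.6923 / 116 = 41.2042
Standard deviation = √41.2042 = 6.4191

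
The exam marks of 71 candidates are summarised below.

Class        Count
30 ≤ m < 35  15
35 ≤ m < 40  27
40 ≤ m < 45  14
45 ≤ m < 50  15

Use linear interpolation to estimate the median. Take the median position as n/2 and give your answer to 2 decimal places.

38.80

Cumulative frequencies: 15, 42, 56, 71
n = 71; position = n/2 = 35.5.
This falls in the class 35 ≤ m < 40: L = 35, F = 15, f = 27, h = 5.
Median ≈ 35 + ((35.5 − 15) / 27) × 5 = 38.7963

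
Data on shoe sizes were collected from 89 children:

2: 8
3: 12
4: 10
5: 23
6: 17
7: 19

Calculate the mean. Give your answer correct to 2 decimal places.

4.97

Values: 2, 3, 4, 5, 6, 7
Σfx = 8×2 + 12×3 + 10×4 + 23×5 + 17×6 + 19×7 = 442
n = Σf = 89
Mean = 442 / 89 = 4.9663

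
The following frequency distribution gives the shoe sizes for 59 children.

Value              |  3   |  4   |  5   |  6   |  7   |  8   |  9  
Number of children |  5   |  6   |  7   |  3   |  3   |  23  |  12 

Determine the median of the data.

8

Cumulative frequencies: 5, 11, 18, 21, 24, 47, 59
n = 59, so the median is the value in position (n+1)/2 = 30.
Position 30 falls at value 8.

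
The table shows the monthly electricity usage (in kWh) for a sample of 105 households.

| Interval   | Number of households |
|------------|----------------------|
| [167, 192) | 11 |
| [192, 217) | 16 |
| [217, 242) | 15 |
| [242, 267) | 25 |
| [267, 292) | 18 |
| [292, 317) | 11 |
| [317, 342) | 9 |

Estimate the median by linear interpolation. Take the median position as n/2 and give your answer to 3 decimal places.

252.500

Cumulative frequencies: 11, 27, 42, 67, 85, 96, 105
n = 105; position = n/2 = 52.5.
This falls in the class [242, 267): L = 242, F = 42, f = 25, h = 25.
Median ≈ 242 + ((52.5 − 42) / 25) × 25 = 252.5000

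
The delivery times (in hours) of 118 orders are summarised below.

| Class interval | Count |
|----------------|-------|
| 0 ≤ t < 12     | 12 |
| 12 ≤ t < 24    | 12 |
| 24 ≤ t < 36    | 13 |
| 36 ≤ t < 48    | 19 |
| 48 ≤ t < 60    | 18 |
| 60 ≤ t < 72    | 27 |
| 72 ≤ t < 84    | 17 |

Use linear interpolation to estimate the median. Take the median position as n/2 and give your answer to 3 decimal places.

Cumulative frequencies: 12, 24, 37, 56, 74, 101, 118
n = 118; position = n/2 = 59.
This falls in the class 48 ≤ t < 60: L = 48, F = 56, f = 18, h = 12.
Median ≈ 48 + ((59 − 56) / 18) × 12 = 50.0000

50.000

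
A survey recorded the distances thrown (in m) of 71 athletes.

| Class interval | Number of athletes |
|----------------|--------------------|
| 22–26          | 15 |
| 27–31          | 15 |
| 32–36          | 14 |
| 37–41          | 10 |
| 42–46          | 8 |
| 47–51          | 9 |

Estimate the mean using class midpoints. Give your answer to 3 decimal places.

Midpoints: 24, 29, 34, 39, 44, 49
Σfm = 15×24 + 15×29 + 14×34 + 10×39 + 8×44 + 9×49 = 2454
n = Σf = 71
Mean = 2454 / 71 = 34.5634

34.563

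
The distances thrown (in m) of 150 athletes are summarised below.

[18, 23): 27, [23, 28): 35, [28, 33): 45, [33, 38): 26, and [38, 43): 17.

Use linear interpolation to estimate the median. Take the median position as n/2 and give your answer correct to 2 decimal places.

29.44

Cumulative frequencies: 27, 62, 107, 133, 150
n = 150; position = n/2 = 75.
This falls in the class [28, 33): L = 28, F = 62, f = 45, h = 5.
Median ≈ 28 + ((75 − 62) / 45) × 5 = 29.4444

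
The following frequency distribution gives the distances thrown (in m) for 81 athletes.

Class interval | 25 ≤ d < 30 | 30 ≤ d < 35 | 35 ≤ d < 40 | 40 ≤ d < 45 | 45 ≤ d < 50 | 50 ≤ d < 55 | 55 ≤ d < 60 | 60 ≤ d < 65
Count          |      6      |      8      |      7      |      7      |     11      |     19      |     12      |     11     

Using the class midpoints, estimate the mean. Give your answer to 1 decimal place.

Midpoints: 27.5, 32.5, 37.5, 42.5, 47.5, 52.5, 57.5, 62.5
Σfm = 6×27.5 + 8×32.5 + 7×37.5 + 7×42.5 + 11×47.5 + 19×52.5 + 12×57.5 + 11×62.5 = 3882.5
n = Σf = 81
Mean = 3882.5 / 81 = 47.9321

47.9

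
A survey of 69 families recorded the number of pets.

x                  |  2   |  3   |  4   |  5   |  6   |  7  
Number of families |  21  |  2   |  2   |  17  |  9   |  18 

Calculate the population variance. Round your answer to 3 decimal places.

3.937

Values: 2, 3, 4, 5, 6, 7
n = 69, Σfx = 321, mean = 4.6522
Σfx² = 1765
Σf(x − x̄)² = Σfx² − (Σfx)²/n = 1765 − 321²/69 = 271.6522
Population variance = 271.6522 / 69 = 3.9370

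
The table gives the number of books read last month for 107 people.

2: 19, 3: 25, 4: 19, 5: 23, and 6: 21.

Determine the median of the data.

4

Cumulative frequencies: 19, 44, 63, 86, 107
n = 107, so the median is the value in position (n+1)/2 = 54.
Position 54 falls at value 4.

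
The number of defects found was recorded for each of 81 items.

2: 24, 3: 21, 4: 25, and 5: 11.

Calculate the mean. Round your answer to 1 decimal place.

Values: 2, 3, 4, 5
Σfx = 24×2 + 21×3 + 25×4 + 11×5 = 266
n = Σf = 81
Mean = 266 / 81 = 3.2840

3.3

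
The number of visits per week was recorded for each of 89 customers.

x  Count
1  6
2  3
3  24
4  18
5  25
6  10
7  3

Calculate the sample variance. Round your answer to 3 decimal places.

Values: 1, 2, 3, 4, 5, 6, 7
n = 89, Σfx = 362, mean = 4.0674
Σfx² = 1654
Σf(x − x̄)² = Σfx² − (Σfx)²/n = 1654 − 362²/89 = 181.5955
Sample variance = 181.5955 / 88 = 2.0636

2.064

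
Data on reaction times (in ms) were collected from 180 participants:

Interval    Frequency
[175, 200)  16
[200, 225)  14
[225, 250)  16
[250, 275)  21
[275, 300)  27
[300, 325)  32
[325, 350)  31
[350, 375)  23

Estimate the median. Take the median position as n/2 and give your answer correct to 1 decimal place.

Cumulative frequencies: 16, 30, 46, 67, 94, 126, 157, 180
n = 180; position = n/2 = 90.
This falls in the class [275, 300): L = 275, F = 67, f = 27, h = 25.
Median ≈ 275 + ((90 − 67) / 27) × 25 = 296.2963

296.3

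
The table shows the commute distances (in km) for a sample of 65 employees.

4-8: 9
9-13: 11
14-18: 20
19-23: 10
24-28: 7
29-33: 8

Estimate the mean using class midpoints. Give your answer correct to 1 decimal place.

17.5

Midpoints: 6, 11, 16, 21, 26, 31
Σfm = 9×6 + 11×11 + 20×16 + 10×21 + 7×26 + 8×31 = 1135
n = Σf = 65
Mean = 1135 / 65 = 17.4615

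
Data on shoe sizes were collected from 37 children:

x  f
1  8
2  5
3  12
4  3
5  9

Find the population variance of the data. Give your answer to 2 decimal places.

2.05

Values: 1, 2, 3, 4, 5
n = 37, Σfx = 111, mean = 3.0000
Σfx² = 409
Σf(x − x̄)² = Σfx² − (Σfx)²/n = 409 − 111²/37 = 76.0000
Population variance = 76.0000 / 37 = 2.0541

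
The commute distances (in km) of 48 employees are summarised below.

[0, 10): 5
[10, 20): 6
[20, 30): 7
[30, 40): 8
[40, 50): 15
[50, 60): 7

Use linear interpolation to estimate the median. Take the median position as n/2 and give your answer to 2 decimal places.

37.50

Cumulative frequencies: 5, 11, 18, 26, 41, 48
n = 48; position = n/2 = 24.
This falls in the class [30, 40): L = 30, F = 18, f = 8, h = 10.
Median ≈ 30 + ((24 − 18) / 8) × 10 = 37.5000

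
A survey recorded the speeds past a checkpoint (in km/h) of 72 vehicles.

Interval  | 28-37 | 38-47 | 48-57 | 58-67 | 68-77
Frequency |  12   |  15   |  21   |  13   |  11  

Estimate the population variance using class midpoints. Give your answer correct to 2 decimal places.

Midpoints: 32.5, 42.5, 52.5, 62.5, 72.5
n = 72, Σfm = 3740, mean = 51.9444
Σfm² = 206250
Σf(m − x̄)² = Σfm² − (Σfm)²/n = 206250 − 3740²/72 = 11977.7778
Population variance = 11977.7778 / 72 = 166.3580

166.36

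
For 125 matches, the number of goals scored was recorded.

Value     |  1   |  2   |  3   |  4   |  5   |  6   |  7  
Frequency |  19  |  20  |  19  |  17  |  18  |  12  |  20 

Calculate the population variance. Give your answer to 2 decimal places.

Values: 1, 2, 3, 4, 5, 6, 7
n = 125, Σfx = 486, mean = 3.8880
Σfx² = 2404
Σf(x − x̄)² = Σfx² − (Σfx)²/n = 2404 − 486²/125 = 514.4320
Population variance = 514.4320 / 125 = 4.1155

4.12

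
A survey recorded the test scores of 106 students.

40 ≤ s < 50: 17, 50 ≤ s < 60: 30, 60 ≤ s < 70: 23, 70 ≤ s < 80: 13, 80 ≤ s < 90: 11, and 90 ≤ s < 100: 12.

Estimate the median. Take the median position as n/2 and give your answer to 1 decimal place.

62.6

Cumulative frequencies: 17, 47, 70, 83, 94, 106
n = 106; position = n/2 = 53.
This falls in the class 60 ≤ s < 70: L = 60, F = 47, f = 23, h = 10.
Median ≈ 60 + ((53 − 47) / 23) × 10 = 62.6087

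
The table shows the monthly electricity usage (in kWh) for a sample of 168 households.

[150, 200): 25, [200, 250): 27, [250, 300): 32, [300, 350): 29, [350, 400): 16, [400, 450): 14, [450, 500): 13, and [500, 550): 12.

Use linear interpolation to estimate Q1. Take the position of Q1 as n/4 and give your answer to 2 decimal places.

Cumulative frequencies: 25, 52, 84, 113, 129, 143, 156, 168
n = 168; position = n/4 = 42.
This falls in the class [200, 250): L = 200, F = 25, f = 27, h = 50.
Lower quartile ≈ 200 + ((42 − 25) / 27) × 50 = 231.4815

231.48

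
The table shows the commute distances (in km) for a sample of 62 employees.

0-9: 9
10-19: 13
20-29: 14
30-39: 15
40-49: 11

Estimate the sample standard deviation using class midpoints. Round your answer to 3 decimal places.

Midpoints: 4.5, 14.5, 24.5, 34.5, 44.5
n = 62, Σfm = 1579, mean = 25.4677
Σfm² = 50955.5
Σf(m − x̄)² = Σfm² − (Σfm)²/n = 50955.5 − 1579²/62 = 10741.9355
Sample variance = 10741.9355 / 61 = 176.0973
Standard deviation = √176.0973 = 13.2702

13.270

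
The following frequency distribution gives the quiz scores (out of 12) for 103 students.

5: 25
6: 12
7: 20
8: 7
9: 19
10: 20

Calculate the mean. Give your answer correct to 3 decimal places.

Values: 5, 6, 7, 8, 9, 10
Σfx = 25×5 + 12×6 + 20×7 + 7×8 + 19×9 + 20×10 = 764
n = Σf = 103
Mean = 764 / 103 = 7.4175

7.417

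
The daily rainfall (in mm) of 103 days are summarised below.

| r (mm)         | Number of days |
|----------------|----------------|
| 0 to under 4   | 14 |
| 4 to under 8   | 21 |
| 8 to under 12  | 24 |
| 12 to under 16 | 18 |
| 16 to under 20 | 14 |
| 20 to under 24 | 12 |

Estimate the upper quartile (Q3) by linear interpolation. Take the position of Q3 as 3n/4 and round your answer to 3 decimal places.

Cumulative frequencies: 14, 35, 59, 77, 91, 103
n = 103; position = 3n/4 = 77.25.
This falls in the class 16 to under 20: L = 16, F = 77, f = 14, h = 4.
Upper quartile ≈ 16 + ((77.25 − 77) / 14) × 4 = 16.0714

16.071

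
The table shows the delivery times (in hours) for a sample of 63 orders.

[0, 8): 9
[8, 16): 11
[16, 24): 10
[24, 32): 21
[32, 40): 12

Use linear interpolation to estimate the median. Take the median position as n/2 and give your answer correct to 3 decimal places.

24.571

Cumulative frequencies: 9, 20, 30, 51, 63
n = 63; position = n/2 = 31.5.
This falls in the class [24, 32): L = 24, F = 30, f = 21, h = 8.
Median ≈ 24 + ((31.5 − 30) / 21) × 8 = 24.5714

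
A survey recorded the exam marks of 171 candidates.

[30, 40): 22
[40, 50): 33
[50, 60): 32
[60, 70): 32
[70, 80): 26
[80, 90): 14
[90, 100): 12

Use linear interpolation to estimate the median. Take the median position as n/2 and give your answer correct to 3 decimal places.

59.531

Cumulative frequencies: 22, 55, 87, 119, 145, 159, 171
n = 171; position = n/2 = 85.5.
This falls in the class [50, 60): L = 50, F = 55, f = 32, h = 10.
Median ≈ 50 + ((85.5 − 55) / 32) × 10 = 59.5312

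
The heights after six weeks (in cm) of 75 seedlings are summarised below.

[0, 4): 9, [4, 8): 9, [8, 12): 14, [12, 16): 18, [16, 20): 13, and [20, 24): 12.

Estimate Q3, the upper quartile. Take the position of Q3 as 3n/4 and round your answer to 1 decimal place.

17.9

Cumulative frequencies: 9, 18, 32, 50, 63, 75
n = 75; position = 3n/4 = 56.25.
This falls in the class [16, 20): L = 16, F = 50, f = 13, h = 4.
Upper quartile ≈ 16 + ((56.25 − 50) / 13) × 4 = 17.9231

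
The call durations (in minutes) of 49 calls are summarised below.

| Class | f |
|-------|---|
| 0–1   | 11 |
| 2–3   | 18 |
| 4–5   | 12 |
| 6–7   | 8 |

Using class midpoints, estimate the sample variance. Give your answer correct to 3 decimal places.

4.092

Midpoints: 0.5, 2.5, 4.5, 6.5
n = 49, Σfm = 156.5, mean = 3.1939
Σfm² = 696.25
Σf(m − x̄)² = Σfm² − (Σfm)²/n = 696.25 − 156.5²/49 = 196.4082
Sample variance = 196.4082 / 48 = 4.0918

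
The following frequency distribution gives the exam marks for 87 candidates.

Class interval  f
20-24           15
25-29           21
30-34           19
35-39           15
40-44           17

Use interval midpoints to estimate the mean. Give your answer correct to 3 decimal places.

Midpoints: 22, 27, 32, 37, 42
Σfm = 15×22 + 21×27 + 19×32 + 15×37 + 17×42 = 2774
n = Σf = 87
Mean = 2774 / 87 = 31.8851

31.885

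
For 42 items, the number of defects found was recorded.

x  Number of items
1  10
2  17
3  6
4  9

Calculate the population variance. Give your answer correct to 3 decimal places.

1.127

Values: 1, 2, 3, 4
n = 42, Σfx = 98, mean = 2.3333
Σfx² = 276
Σf(x − x̄)² = Σfx² − (Σfx)²/n = 276 − 98²/42 = 47.3333
Population variance = 47.3333 / 42 = 1.1270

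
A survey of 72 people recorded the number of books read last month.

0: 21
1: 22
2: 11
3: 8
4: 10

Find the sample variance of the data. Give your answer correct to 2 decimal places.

Values: 0, 1, 2, 3, 4
n = 72, Σfx = 108, mean = 1.5000
Σfx² = 298
Σf(x − x̄)² = Σfx² − (Σfx)²/n = 298 − 108²/72 = 136.0000
Sample variance = 136.0000 / 71 = 1.9155

1.92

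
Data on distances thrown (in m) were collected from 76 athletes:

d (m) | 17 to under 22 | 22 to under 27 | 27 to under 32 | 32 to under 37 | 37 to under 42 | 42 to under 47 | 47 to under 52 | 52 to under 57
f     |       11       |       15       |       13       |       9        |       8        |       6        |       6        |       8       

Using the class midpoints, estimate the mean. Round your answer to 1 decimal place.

34.1

Midpoints: 19.5, 24.5, 29.5, 34.5, 39.5, 44.5, 49.5, 54.5
Σfm = 11×19.5 + 15×24.5 + 13×29.5 + 9×34.5 + 8×39.5 + 6×44.5 + 6×49.5 + 8×54.5 = 2592
n = Σf = 76
Mean = 2592 / 76 = 34.1053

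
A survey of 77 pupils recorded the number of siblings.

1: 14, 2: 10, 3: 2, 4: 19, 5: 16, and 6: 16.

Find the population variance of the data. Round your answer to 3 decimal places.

Values: 1, 2, 3, 4, 5, 6
n = 77, Σfx = 292, mean = 3.7922
Σfx² = 1352
Σf(x − x̄)² = Σfx² − (Σfx)²/n = 1352 − 292²/77 = 244.6753
Population variance = 244.6753 / 77 = 3.1776

3.178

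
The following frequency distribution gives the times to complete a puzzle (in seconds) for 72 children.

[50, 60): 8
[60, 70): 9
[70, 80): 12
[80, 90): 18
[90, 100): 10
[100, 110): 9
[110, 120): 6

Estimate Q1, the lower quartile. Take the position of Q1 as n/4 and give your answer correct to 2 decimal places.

70.83

Cumulative frequencies: 8, 17, 29, 47, 57, 66, 72
n = 72; position = n/4 = 18.
This falls in the class [70, 80): L = 70, F = 17, f = 12, h = 10.
Lower quartile ≈ 70 + ((18 − 17) / 12) × 10 = 70.8333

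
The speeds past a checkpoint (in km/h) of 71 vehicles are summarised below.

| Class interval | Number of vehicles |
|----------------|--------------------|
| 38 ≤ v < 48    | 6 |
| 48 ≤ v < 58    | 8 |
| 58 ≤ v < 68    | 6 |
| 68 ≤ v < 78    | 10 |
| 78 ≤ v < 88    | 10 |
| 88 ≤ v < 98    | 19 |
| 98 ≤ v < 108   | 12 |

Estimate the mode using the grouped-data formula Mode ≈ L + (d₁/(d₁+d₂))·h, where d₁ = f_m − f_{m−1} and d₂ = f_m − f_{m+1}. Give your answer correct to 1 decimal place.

93.6

Modal class: 88 ≤ v < 98 (highest frequency 19).
d₁ = 19 − 10 = 9, d₂ = 19 − 12 = 7
Mode ≈ 88 + (9/(9+7)) × 10 = 88 + 5.6250 = 93.6250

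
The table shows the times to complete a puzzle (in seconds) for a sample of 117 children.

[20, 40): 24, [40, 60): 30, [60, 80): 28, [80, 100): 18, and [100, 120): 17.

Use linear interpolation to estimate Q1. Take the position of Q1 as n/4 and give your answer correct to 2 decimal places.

43.50

Cumulative frequencies: 24, 54, 82, 100, 117
n = 117; position = n/4 = 29.25.
This falls in the class [40, 60): L = 40, F = 24, f = 30, h = 20.
Lower quartile ≈ 40 + ((29.25 − 24) / 30) × 20 = 43.5000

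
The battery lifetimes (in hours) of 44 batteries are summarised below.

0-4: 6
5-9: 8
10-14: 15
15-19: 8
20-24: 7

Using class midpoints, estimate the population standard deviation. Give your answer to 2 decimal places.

Midpoints: 2, 7, 12, 17, 22
n = 44, Σfm = 538, mean = 12.2273
Σfm² = 8276
Σf(m − x̄)² = Σfm² − (Σfm)²/n = 8276 − 538²/44 = 1697.7273
Population variance = 1697.7273 / 44 = 38.5847
Standard deviation = √38.5847 = 6.2117

6.21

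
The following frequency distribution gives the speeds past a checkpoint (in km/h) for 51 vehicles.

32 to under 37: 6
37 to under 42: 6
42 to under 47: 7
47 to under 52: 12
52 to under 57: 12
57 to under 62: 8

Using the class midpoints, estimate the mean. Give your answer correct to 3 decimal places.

48.618

Midpoints: 34.5, 39.5, 44.5, 49.5, 54.5, 59.5
Σfm = 6×34.5 + 6×39.5 + 7×44.5 + 12×49.5 + 12×54.5 + 8×59.5 = 2479.5
n = Σf = 51
Mean = 2479.5 / 51 = 48.6176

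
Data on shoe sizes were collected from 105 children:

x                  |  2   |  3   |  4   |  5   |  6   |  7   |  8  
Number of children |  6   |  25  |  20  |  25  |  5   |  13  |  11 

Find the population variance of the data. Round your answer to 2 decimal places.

Values: 2, 3, 4, 5, 6, 7, 8
n = 105, Σfx = 501, mean = 4.7714
Σfx² = 2715
Σf(x − x̄)² = Σfx² − (Σfx)²/n = 2715 − 501²/105 = 324.5143
Population variance = 324.5143 / 105 = 3.0906

3.09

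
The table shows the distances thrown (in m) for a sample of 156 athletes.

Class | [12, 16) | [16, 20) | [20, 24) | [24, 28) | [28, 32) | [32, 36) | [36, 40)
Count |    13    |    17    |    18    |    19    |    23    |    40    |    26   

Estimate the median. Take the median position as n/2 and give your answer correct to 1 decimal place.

29.9

Cumulative frequencies: 13, 30, 48, 67, 90, 130, 156
n = 156; position = n/2 = 78.
This falls in the class [28, 32): L = 28, F = 67, f = 23, h = 4.
Median ≈ 28 + ((78 − 67) / 23) × 4 = 29.9130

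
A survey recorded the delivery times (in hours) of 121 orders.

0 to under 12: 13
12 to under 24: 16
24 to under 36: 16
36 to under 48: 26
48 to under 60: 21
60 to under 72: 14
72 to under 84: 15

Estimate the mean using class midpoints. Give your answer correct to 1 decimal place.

Midpoints: 6, 18, 30, 42, 54, 66, 78
Σfm = 13×6 + 16×18 + 16×30 + 26×42 + 21×54 + 14×66 + 15×78 = 5166
n = Σf = 121
Mean = 5166 / 121 = 42.6942

42.7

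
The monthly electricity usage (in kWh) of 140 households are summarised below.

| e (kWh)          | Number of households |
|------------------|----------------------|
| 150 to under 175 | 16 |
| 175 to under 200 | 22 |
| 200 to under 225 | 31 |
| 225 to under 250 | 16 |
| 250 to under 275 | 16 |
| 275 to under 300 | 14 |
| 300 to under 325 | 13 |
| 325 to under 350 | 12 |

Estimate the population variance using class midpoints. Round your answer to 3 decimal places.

Midpoints: 162.5, 187.5, 212.5, 237.5, 262.5, 287.5, 312.5, 337.5
n = 140, Σfm = 33450, mean = 238.9286
Σfm² = 8394375
Σf(m − x̄)² = Σfm² − (Σfm)²/n = 8394375 − 33450²/140 = 402214.2857
Population variance = 402214.2857 / 140 = 2872.9592

2872.959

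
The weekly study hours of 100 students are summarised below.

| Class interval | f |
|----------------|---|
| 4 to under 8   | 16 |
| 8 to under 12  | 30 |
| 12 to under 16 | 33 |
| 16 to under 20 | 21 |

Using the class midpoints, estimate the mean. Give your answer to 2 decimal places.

12.36

Midpoints: 6, 10, 14, 18
Σfm = 16×6 + 30×10 + 33×14 + 21×18 = 1236
n = Σf = 100
Mean = 1236 / 100 = 12.3600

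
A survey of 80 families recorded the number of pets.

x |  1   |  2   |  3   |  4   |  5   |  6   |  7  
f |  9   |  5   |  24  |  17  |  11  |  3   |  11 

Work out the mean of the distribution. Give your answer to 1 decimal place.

3.9

Values: 1, 2, 3, 4, 5, 6, 7
Σfx = 9×1 + 5×2 + 24×3 + 17×4 + 11×5 + 3×6 + 11×7 = 309
n = Σf = 80
Mean = 309 / 80 = 3.8625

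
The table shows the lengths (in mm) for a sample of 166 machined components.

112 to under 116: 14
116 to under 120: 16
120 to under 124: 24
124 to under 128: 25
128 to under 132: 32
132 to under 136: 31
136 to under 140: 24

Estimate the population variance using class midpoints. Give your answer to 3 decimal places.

53.797

Midpoints: 114, 118, 122, 126, 130, 134, 138
n = 166, Σfm = 21188, mean = 127.6386
Σfm² = 2713336
Σf(m − x̄)² = Σfm² − (Σfm)²/n = 2713336 − 21188²/166 = 8930.3133
Population variance = 8930.3133 / 166 = 53.7971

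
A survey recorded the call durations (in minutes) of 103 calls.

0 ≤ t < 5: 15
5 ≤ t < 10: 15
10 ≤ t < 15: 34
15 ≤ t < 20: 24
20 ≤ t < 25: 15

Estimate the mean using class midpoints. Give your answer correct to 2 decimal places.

Midpoints: 2.5, 7.5, 12.5, 17.5, 22.5
Σfm = 15×2.5 + 15×7.5 + 34×12.5 + 24×17.5 + 15×22.5 = 1332.5
n = Σf = 103
Mean = 1332.5 / 103 = 12.9369

12.94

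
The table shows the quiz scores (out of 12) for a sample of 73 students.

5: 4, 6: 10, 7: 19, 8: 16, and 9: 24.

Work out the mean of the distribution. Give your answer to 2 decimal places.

7.63

Values: 5, 6, 7, 8, 9
Σfx = 4×5 + 10×6 + 19×7 + 16×8 + 24×9 = 557
n = Σf = 73
Mean = 557 / 73 = 7.6301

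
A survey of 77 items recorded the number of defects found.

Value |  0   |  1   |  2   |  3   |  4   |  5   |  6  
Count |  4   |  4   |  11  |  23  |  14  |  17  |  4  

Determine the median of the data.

Cumulative frequencies: 4, 8, 19, 42, 56, 73, 77
n = 77, so the median is the value in position (n+1)/2 = 39.
Position 39 falls at value 3.

3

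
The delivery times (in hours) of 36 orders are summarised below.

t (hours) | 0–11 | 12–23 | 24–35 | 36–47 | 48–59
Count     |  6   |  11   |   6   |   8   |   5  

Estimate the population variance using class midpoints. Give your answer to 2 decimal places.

Midpoints: 5.5, 17.5, 29.5, 41.5, 53.5
n = 36, Σfm = 1002, mean = 27.8333
Σfm² = 36861
Σf(m − x̄)² = Σfm² − (Σfm)²/n = 36861 − 1002²/36 = 8972.0000
Population variance = 8972.0000 / 36 = 249.2222

249.22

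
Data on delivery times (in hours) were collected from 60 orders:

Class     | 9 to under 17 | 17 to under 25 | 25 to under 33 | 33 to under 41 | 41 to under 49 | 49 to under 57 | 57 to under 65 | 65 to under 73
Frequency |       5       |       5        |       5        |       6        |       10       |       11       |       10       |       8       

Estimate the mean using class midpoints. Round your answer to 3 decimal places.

Midpoints: 13, 21, 29, 37, 45, 53, 61, 69
Σfm = 5×13 + 5×21 + 5×29 + 6×37 + 10×45 + 11×53 + 10×61 + 8×69 = 2732
n = Σf = 60
Mean = 2732 / 60 = 45.5333

45.533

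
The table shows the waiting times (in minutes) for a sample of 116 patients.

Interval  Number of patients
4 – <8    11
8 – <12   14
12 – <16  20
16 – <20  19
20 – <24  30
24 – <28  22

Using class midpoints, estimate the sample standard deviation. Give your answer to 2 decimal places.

Midpoints: 6, 10, 14, 18, 22, 26
n = 116, Σfm = 2060, mean = 17.7586
Σfm² = 41264
Σf(m − x̄)² = Σfm² − (Σfm)²/n = 41264 − 2060²/116 = 4681.2414
Sample variance = 4681.2414 / 115 = 40.7064
Standard deviation = √40.7064 = 6.3802

6.38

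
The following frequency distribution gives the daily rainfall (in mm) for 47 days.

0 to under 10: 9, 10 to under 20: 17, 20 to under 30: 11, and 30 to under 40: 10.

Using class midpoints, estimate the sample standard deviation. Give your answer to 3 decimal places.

10.395

Midpoints: 5, 15, 25, 35
n = 47, Σfm = 925, mean = 19.6809
Σfm² = 23175
Σf(m − x̄)² = Σfm² − (Σfm)²/n = 23175 − 925²/47 = 4970.2128
Sample variance = 4970.2128 / 46 = 108.0481
Standard deviation = √108.0481 = 10.3946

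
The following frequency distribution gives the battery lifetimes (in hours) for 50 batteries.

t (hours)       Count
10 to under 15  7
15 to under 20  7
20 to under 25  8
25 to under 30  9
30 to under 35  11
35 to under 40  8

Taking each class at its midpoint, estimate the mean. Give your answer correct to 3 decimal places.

25.900

Midpoints: 12.5, 17.5, 22.5, 27.5, 32.5, 37.5
Σfm = 7×12.5 + 7×17.5 + 8×22.5 + 9×27.5 + 11×32.5 + 8×37.5 = 1295
n = Σf = 50
Mean = 1295 / 50 = 25.9000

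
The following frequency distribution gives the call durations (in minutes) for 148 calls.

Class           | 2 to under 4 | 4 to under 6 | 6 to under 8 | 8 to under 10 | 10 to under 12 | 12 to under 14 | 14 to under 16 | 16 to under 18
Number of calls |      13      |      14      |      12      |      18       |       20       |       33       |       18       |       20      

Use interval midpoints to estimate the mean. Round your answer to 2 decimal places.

10.91

Midpoints: 3, 5, 7, 9, 11, 13, 15, 17
Σfm = 13×3 + 14×5 + 12×7 + 18×9 + 20×11 + 33×13 + 18×15 + 20×17 = 1614
n = Σf = 148
Mean = 1614 / 148 = 10.9054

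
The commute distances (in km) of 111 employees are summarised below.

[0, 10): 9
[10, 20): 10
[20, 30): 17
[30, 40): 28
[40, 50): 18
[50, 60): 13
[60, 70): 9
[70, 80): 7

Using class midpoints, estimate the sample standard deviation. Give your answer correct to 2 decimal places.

18.83

Midpoints: 5, 15, 25, 35, 45, 55, 65, 75
n = 111, Σfm = 4235, mean = 38.1532
Σfm² = 200575
Σf(m − x̄)² = Σfm² − (Σfm)²/n = 200575 − 4235²/111 = 38996.3964
Sample variance = 38996.3964 / 110 = 354.5127
Standard deviation = √354.5127 = 18.8285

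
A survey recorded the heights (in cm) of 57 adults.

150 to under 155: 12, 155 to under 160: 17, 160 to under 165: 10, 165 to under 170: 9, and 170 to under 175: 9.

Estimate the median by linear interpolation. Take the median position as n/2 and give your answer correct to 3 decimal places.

Cumulative frequencies: 12, 29, 39, 48, 57
n = 57; position = n/2 = 28.5.
This falls in the class 155 to under 160: L = 155, F = 12, f = 17, h = 5.
Median ≈ 155 + ((28.5 − 12) / 17) × 5 = 159.8529

159.853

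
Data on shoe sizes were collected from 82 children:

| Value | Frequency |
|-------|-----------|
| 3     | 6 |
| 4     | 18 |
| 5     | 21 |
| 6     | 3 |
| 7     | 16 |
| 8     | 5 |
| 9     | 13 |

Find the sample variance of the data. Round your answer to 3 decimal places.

Values: 3, 4, 5, 6, 7, 8, 9
n = 82, Σfx = 482, mean = 5.8780
Σfx² = 3132
Σf(x − x̄)² = Σfx² − (Σfx)²/n = 3132 − 482²/82 = 298.7805
Sample variance = 298.7805 / 81 = 3.6886

3.689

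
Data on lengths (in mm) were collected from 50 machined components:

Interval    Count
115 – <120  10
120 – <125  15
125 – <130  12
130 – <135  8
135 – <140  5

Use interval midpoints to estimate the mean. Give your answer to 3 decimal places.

125.800

Midpoints: 117.5, 122.5, 127.5, 132.5, 137.5
Σfm = 10×117.5 + 15×122.5 + 12×127.5 + 8×132.5 + 5×137.5 = 6290
n = Σf = 50
Mean = 6290 / 50 = 125.8000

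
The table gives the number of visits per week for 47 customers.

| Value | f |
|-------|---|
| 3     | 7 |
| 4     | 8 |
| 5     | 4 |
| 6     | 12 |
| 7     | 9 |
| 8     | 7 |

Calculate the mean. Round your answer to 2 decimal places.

5.62

Values: 3, 4, 5, 6, 7, 8
Σfx = 7×3 + 8×4 + 4×5 + 12×6 + 9×7 + 7×8 = 264
n = Σf = 47
Mean = 264 / 47 = 5.6170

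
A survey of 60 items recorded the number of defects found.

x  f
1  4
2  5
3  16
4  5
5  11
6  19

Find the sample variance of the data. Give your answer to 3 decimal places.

Values: 1, 2, 3, 4, 5, 6
n = 60, Σfx = 251, mean = 4.1833
Σfx² = 1207
Σf(x − x̄)² = Σfx² − (Σfx)²/n = 1207 − 251²/60 = 156.9833
Sample variance = 156.9833 / 59 = 2.6607

2.661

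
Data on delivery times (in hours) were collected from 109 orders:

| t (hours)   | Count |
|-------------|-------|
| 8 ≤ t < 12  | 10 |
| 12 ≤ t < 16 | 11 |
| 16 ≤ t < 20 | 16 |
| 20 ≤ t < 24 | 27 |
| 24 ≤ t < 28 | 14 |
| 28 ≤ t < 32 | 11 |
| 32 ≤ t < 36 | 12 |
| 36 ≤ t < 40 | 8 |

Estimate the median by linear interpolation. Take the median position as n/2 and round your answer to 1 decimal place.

Cumulative frequencies: 10, 21, 37, 64, 78, 89, 101, 109
n = 109; position = n/2 = 54.5.
This falls in the class 20 ≤ t < 24: L = 20, F = 37, f = 27, h = 4.
Median ≈ 20 + ((54.5 − 37) / 27) × 4 = 22.5926

22.6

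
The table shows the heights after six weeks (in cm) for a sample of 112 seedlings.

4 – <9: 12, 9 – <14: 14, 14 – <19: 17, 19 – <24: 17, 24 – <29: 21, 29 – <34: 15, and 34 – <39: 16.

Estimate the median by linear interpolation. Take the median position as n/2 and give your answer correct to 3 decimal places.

22.824

Cumulative frequencies: 12, 26, 43, 60, 81, 96, 112
n = 112; position = n/2 = 56.
This falls in the class 19 – <24: L = 19, F = 43, f = 17, h = 5.
Median ≈ 19 + ((56 − 43) / 17) × 5 = 22.8235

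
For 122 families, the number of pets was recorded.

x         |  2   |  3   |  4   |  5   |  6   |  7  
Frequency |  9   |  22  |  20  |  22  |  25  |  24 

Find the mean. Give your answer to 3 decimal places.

4.852

Values: 2, 3, 4, 5, 6, 7
Σfx = 9×2 + 22×3 + 20×4 + 22×5 + 25×6 + 24×7 = 592
n = Σf = 122
Mean = 592 / 122 = 4.8525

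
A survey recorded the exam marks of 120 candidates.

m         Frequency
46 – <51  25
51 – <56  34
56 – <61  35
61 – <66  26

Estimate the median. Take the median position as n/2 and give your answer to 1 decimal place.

Cumulative frequencies: 25, 59, 94, 120
n = 120; position = n/2 = 60.
This falls in the class 56 – <61: L = 56, F = 59, f = 35, h = 5.
Median ≈ 56 + ((60 − 59) / 35) × 5 = 56.1429

56.1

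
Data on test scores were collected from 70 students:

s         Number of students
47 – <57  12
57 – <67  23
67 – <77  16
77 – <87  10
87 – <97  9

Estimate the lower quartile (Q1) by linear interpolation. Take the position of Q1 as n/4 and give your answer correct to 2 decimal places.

Cumulative frequencies: 12, 35, 51, 61, 70
n = 70; position = n/4 = 17.5.
This falls in the class 57 – <67: L = 57, F = 12, f = 23, h = 10.
Lower quartile ≈ 57 + ((17.5 − 12) / 23) × 10 = 59.3913

59.39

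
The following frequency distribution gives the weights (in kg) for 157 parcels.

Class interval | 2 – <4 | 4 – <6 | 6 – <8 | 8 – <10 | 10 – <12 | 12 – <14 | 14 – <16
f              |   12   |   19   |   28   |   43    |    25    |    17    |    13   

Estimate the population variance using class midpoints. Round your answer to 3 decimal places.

Midpoints: 3, 5, 7, 9, 11, 13, 15
n = 157, Σfm = 1405, mean = 8.9490
Σfm² = 14261
Σf(m − x̄)² = Σfm² − (Σfm)²/n = 14261 − 1405²/157 = 1687.5924
Population variance = 1687.5924 / 157 = 10.7490

10.749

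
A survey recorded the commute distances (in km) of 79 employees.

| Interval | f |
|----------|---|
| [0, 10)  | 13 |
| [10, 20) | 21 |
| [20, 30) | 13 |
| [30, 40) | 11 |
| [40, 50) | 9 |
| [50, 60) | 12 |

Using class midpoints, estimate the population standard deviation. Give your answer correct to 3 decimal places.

16.835

Midpoints: 5, 15, 25, 35, 45, 55
n = 79, Σfm = 2155, mean = 27.2785
Σfm² = 81175
Σf(m − x̄)² = Σfm² − (Σfm)²/n = 81175 − 2155²/79 = 22389.8734
Population variance = 22389.8734 / 79 = 283.4161
Standard deviation = √283.4161 = 16.8350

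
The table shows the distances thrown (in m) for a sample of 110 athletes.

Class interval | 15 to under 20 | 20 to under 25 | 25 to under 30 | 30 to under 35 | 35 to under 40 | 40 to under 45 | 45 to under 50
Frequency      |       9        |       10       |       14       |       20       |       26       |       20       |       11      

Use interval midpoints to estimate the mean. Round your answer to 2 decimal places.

34.23

Midpoints: 17.5, 22.5, 27.5, 32.5, 37.5, 42.5, 47.5
Σfm = 9×17.5 + 10×22.5 + 14×27.5 + 20×32.5 + 26×37.5 + 20×42.5 + 11×47.5 = 3765
n = Σf = 110
Mean = 3765 / 110 = 34.2273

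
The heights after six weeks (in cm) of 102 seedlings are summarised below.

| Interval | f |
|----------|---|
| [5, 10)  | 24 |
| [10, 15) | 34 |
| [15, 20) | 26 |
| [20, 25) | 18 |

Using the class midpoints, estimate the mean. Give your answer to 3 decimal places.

Midpoints: 7.5, 12.5, 17.5, 22.5
Σfm = 24×7.5 + 34×12.5 + 26×17.5 + 18×22.5 = 1465
n = Σf = 102
Mean = 1465 / 102 = 14.3627

14.363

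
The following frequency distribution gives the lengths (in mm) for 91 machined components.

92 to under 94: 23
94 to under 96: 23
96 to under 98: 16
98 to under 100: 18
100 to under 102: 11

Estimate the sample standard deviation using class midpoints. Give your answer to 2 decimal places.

Midpoints: 93, 95, 97, 99, 101
n = 91, Σfm = 8769, mean = 96.3626
Σfm² = 845675
Σf(m − x̄)² = Σfm² − (Σfm)²/n = 845675 − 8769²/91 = 671.0330
Sample variance = 671.0330 / 90 = 7.4559
Standard deviation = √7.4559 = 2.7306

2.73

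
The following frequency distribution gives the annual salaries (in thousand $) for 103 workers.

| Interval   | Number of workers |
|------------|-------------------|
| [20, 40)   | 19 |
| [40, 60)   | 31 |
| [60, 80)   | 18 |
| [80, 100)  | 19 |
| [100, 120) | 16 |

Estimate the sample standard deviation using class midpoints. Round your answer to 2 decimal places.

27.07

Midpoints: 30, 50, 70, 90, 110
n = 103, Σfm = 6850, mean = 66.5049
Σfm² = 530300
Σf(m − x̄)² = Σfm² − (Σfm)²/n = 530300 − 6850²/103 = 74741.7476
Sample variance = 74741.7476 / 102 = 732.7622
Standard deviation = √732.7622 = 27.0696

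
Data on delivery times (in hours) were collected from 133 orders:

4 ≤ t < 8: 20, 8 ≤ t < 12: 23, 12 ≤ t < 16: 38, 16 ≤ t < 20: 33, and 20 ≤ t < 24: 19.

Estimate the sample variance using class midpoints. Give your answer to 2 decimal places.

Midpoints: 6, 10, 14, 18, 22
n = 133, Σfm = 1894, mean = 14.2406
Σfm² = 30356
Σf(m − x̄)² = Σfm² − (Σfm)²/n = 30356 − 1894²/133 = 3384.3008
Sample variance = 3384.3008 / 132 = 25.6386

25.64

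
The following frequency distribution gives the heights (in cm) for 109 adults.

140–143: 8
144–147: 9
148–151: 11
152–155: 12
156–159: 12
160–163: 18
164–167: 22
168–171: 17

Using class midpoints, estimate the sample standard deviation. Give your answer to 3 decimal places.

8.780

Midpoints: 141.5, 145.5, 149.5, 153.5, 157.5, 161.5, 165.5, 169.5
n = 109, Σfm = 17247.5, mean = 158.2339
Σfm² = 2737465.25
Σf(m − x̄)² = Σfm² − (Σfm)²/n = 2737465.25 − 17247.5²/109 = 8325.2844
Sample variance = 8325.2844 / 108 = 77.0860
Standard deviation = √77.0860 = 8.7799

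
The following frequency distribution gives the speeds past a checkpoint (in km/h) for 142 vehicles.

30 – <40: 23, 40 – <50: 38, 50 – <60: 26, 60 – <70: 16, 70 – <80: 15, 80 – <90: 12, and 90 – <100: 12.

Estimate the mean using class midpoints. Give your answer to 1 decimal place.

58.2

Midpoints: 35, 45, 55, 65, 75, 85, 95
Σfm = 23×35 + 38×45 + 26×55 + 16×65 + 15×75 + 12×85 + 12×95 = 8270
n = Σf = 142
Mean = 8270 / 142 = 58.2394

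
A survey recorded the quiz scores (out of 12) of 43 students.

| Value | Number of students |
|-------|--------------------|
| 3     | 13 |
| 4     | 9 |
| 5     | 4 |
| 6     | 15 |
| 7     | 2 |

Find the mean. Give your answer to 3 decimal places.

Values: 3, 4, 5, 6, 7
Σfx = 13×3 + 9×4 + 4×5 + 15×6 + 2×7 = 199
n = Σf = 43
Mean = 199 / 43 = 4.6279

4.628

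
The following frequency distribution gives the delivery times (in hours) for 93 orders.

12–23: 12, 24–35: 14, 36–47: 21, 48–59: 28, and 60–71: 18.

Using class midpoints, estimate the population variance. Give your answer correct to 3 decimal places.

239.584

Midpoints: 17.5, 29.5, 41.5, 53.5, 65.5
n = 93, Σfm = 4171.5, mean = 44.8548
Σfm² = 209393.25
Σf(m − x̄)² = Σfm² − (Σfm)²/n = 209393.25 − 4171.5²/93 = 22281.2903
Population variance = 22281.2903 / 93 = 239.5838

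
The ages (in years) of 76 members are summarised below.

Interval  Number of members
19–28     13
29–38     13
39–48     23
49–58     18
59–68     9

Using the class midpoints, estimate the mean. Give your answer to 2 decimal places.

Midpoints: 23.5, 33.5, 43.5, 53.5, 63.5
Σfm = 13×23.5 + 13×33.5 + 23×43.5 + 18×53.5 + 9×63.5 = 3276
n = Σf = 76
Mean = 3276 / 76 = 43.1053

43.11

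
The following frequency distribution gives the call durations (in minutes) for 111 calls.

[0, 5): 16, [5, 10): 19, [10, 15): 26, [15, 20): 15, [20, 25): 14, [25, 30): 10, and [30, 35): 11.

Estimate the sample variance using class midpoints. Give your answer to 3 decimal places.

86.536

Midpoints: 2.5, 7.5, 12.5, 17.5, 22.5, 27.5, 32.5
n = 111, Σfm = 1717.5, mean = 15.4730
Σfm² = 36093.75
Σf(m − x̄)² = Σfm² − (Σfm)²/n = 36093.75 − 1717.5²/111 = 9518.9189
Sample variance = 9518.9189 / 110 = 86.5356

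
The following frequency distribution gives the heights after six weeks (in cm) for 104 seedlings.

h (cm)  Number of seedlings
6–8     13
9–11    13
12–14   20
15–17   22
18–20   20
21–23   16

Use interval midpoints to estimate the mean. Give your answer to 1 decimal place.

Midpoints: 7, 10, 13, 16, 19, 22
Σfm = 13×7 + 13×10 + 20×13 + 22×16 + 20×19 + 16×22 = 1565
n = Σf = 104
Mean = 1565 / 104 = 15.0481

15.0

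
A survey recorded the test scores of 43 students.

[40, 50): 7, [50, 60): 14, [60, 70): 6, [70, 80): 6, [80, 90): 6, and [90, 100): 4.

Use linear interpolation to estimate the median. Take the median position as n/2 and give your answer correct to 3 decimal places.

Cumulative frequencies: 7, 21, 27, 33, 39, 43
n = 43; position = n/2 = 21.5.
This falls in the class [60, 70): L = 60, F = 21, f = 6, h = 10.
Median ≈ 60 + ((21.5 − 21) / 6) × 10 = 60.8333

60.833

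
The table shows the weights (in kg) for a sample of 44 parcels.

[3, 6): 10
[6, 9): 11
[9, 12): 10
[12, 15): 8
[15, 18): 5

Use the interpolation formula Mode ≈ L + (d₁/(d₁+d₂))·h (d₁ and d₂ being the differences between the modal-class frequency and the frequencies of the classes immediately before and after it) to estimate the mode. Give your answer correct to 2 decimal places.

7.50

Modal class: [6, 9) (highest frequency 11).
d₁ = 11 − 10 = 1, d₂ = 11 − 10 = 1
Mode ≈ 6 + (1/(1+1)) × 3 = 6 + 1.5000 = 7.5000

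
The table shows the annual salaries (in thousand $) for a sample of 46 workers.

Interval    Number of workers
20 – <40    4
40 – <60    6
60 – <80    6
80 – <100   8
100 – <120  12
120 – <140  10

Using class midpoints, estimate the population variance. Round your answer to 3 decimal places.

Midpoints: 30, 50, 70, 90, 110, 130
n = 46, Σfm = 4180, mean = 90.8696
Σfm² = 427000
Σf(m − x̄)² = Σfm² − (Σfm)²/n = 427000 − 4180²/46 = 47165.2174
Population variance = 47165.2174 / 46 = 1025.3308

1025.331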